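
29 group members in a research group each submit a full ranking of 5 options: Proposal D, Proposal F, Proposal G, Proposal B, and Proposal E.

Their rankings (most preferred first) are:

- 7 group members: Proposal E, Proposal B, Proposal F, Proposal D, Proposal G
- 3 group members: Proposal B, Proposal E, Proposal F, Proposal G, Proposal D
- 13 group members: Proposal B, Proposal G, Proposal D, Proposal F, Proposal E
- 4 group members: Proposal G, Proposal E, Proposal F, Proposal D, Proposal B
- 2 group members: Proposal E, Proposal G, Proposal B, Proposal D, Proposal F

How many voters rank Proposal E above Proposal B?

13

Ballots ranking Proposal E above Proposal B: 7+4+2 = 13.
Ballots ranking Proposal B above Proposal E: 3+13 = 16.
So 13 of 29 voters prefer Proposal E to Proposal B.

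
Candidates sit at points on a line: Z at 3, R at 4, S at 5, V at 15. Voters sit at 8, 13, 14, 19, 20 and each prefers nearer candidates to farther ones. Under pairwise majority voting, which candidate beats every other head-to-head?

V

With single-peaked preferences on a line, the Condorcet winner is the candidate closest to the median voter.
The median voter (position 14) is closest to V at 15.
Check: V vs Z — voters closer to V: 4 of 5.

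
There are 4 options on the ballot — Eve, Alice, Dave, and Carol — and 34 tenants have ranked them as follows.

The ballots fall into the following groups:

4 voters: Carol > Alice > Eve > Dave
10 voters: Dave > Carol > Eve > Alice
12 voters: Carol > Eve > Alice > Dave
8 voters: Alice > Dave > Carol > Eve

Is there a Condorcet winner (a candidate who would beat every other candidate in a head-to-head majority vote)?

No

Head-to-head results (34 voters total):
Eve vs Alice: Eve wins 22–12.
Eve vs Dave: Dave wins 18–16.
Eve vs Carol: Carol wins 34–0.
Alice vs Dave: Alice wins 24–10.
Alice vs Carol: Carol wins 26–8.
Dave vs Carol: Dave wins 18–16.
No candidate beats all others: Eve beats Alice beats Dave beats Eve, a majority cycle.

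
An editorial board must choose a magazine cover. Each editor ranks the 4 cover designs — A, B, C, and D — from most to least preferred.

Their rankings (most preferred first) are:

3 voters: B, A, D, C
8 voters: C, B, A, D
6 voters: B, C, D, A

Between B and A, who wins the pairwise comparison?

Ballots ranking B above A: 3+8+6 = 17.
Ballots ranking A above B: 0.
B wins the head-to-head, 17–0.

B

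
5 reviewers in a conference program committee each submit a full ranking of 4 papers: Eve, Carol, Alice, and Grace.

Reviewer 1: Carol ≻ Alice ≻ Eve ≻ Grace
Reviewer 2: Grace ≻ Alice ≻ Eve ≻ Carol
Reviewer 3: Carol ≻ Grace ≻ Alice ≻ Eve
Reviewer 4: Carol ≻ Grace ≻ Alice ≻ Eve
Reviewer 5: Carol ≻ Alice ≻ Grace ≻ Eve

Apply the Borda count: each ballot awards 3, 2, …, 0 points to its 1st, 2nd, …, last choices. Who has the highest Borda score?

Carol

Borda scores:
  Eve: 1 + 1 + 0 + 0 + 0 = 2
  Carol: 3 + 0 + 3 + 3 + 3 = 12
  Alice: 2 + 2 + 1 + 1 + 2 = 8
  Grace: 0 + 3 + 2 + 2 + 1 = 8
Carol has the highest total.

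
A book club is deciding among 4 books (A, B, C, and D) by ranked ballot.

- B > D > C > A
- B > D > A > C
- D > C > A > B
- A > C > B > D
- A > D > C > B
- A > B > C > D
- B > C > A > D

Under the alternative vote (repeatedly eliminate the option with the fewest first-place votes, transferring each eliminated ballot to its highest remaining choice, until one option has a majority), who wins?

A

Round 1: A 3, B 3, D 1, C 0. C has the fewest and is eliminated.
Round 2: A 3, B 3, D 1. D has the fewest and is eliminated.
Round 3: A 4, B 3. A has a majority.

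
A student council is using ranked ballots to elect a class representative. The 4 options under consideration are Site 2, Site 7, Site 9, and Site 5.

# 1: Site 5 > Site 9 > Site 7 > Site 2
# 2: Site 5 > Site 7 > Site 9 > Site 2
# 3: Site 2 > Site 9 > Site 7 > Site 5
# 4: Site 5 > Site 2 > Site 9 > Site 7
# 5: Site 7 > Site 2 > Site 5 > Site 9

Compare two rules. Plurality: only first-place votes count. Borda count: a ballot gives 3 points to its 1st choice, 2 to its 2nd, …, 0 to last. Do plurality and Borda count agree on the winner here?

Yes

Plurality first-place counts: Site 2 1, Site 7 1, Site 9 0, Site 5 3 → Site 5.
Borda totals: Site 2 7, Site 7 7, Site 9 6, Site 5 10 → Site 5.
The two rules agree on Site 5.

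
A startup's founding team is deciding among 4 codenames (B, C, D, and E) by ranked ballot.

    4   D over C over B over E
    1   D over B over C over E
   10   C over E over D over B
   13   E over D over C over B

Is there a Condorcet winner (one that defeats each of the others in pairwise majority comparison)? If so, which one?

Head-to-head results (28 voters total):
B vs C: C wins 27–1.
B vs D: D wins 28–0.
B vs E: E wins 23–5.
C vs D: D wins 18–10.
C vs E: C wins 15–13.
D vs E: E wins 23–5.
No candidate beats all others: C beats E beats D beats C, a majority cycle.

None — there is no Condorcet winner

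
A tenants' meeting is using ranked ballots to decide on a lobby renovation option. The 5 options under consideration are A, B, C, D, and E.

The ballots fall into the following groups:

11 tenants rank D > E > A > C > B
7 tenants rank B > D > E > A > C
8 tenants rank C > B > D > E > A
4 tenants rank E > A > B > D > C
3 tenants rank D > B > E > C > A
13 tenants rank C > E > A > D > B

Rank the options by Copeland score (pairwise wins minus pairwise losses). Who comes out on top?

D

Pairwise results:
  A vs B: A wins 28–18.
  A vs C: C wins 24–22.
  A vs D: D wins 29–17.
  A vs E: E wins 46–0.
  B vs C: C wins 32–14.
  B vs D: D wins 27–19.
  B vs E: E wins 28–18.
  C vs D: D wins 25–21.
  C vs E: E wins 25–21.
  D vs E: D wins 29–17.
Copeland scores (wins − losses):
  A: 1 − 3 = -2
  B: 0 − 4 = -4
  C: 2 − 2 = 0
  D: 4 − 0 = 4
  E: 3 − 1 = 2
D has the best Copeland score.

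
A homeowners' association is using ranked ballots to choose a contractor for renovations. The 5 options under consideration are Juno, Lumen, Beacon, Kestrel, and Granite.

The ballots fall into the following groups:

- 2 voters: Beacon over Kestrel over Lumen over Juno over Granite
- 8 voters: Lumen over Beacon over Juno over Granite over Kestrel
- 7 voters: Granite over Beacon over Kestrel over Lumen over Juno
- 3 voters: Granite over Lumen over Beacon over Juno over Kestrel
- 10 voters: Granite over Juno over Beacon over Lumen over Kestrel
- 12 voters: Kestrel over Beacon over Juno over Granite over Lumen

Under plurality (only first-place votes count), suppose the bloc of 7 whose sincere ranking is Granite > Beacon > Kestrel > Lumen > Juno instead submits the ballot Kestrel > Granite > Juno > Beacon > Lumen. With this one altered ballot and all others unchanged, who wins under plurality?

First-place totals with the altered ballot: Juno 0, Lumen 8, Beacon 2, Kestrel 19, Granite 13.
The switch changes the winner from Granite to Kestrel.

Kestrel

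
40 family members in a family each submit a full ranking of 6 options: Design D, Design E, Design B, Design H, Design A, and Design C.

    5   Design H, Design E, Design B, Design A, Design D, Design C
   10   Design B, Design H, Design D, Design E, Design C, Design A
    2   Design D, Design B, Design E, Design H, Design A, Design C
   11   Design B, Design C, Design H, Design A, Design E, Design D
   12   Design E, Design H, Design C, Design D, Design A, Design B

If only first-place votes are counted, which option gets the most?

Design B

First-place vote totals:
  Design D: 2
  Design E: 12
  Design B: 21
  Design H: 5
  Design A: 0
  Design C: 0
Design B has the most first-place votes.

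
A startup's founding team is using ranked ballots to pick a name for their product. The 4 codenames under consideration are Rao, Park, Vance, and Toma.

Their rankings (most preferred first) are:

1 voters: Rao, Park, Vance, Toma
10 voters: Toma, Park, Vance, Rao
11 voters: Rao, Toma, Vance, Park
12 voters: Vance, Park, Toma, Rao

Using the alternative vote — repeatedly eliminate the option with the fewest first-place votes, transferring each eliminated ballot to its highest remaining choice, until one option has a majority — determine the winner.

Round 1: Rao 12, Vance 12, Toma 10, Park 0. Park has the fewest and is eliminated.
Round 2: Rao 12, Vance 12, Toma 10. Toma has the fewest and is eliminated.
Round 3: Vance 22, Rao 12. Vance has a majority.

Vance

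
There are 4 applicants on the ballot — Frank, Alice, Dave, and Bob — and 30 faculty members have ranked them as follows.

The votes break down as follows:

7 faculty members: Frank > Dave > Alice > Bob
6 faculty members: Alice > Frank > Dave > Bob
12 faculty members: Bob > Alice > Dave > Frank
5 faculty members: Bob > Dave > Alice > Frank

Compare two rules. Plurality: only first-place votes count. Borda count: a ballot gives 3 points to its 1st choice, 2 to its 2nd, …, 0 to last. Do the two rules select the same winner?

Plurality first-place counts: Frank 7, Alice 6, Dave 0, Bob 17 → Bob.
Borda totals: Frank 33, Alice 54, Dave 42, Bob 51 → Alice.
The two rules disagree: plurality picks Bob, Borda picks Alice.

No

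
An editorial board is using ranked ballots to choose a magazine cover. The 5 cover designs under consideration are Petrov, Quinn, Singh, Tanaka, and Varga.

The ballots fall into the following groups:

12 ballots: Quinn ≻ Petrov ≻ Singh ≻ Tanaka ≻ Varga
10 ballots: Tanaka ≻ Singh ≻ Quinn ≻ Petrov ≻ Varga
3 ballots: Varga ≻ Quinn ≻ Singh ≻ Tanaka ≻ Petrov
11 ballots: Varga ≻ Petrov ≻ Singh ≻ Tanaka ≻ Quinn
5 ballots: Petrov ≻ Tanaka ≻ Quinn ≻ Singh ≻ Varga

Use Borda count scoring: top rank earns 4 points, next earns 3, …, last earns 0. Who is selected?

Borda scores:
  Petrov: 12·3 + 10·1 + 3·0 + 11·3 + 5·4 = 99
  Quinn: 12·4 + 10·2 + 3·3 + 11·0 + 5·2 = 87
  Singh: 12·2 + 10·3 + 3·2 + 11·2 + 5·1 = 87
  Tanaka: 12·1 + 10·4 + 3·1 + 11·1 + 5·3 = 81
  Varga: 12·0 + 10·0 + 3·4 + 11·4 + 5·0 = 56
Petrov has the highest total.

Petrov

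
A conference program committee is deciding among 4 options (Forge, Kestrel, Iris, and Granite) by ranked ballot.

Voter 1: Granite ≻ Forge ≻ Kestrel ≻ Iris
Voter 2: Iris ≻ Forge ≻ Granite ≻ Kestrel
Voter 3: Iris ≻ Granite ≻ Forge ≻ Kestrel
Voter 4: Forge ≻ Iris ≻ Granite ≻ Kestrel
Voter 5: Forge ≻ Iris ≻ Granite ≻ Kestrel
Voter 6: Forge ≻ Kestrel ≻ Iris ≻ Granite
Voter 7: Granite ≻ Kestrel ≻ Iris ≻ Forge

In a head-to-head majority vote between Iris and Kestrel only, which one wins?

Ballots ranking Iris above Kestrel: 4.
Ballots ranking Kestrel above Iris: 3.
Iris wins the head-to-head, 4–3.

Iris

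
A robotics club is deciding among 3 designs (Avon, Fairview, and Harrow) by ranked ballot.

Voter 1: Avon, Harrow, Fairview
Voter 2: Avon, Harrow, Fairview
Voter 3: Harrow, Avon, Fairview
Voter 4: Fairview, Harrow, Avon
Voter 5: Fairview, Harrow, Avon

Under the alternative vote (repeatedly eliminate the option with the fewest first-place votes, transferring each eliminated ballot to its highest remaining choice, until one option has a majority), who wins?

Round 1: Avon 2, Fairview 2, Harrow 1. Harrow has the fewest and is eliminated.
Round 2: Avon 3, Fairview 2. Avon has a majority.

Avon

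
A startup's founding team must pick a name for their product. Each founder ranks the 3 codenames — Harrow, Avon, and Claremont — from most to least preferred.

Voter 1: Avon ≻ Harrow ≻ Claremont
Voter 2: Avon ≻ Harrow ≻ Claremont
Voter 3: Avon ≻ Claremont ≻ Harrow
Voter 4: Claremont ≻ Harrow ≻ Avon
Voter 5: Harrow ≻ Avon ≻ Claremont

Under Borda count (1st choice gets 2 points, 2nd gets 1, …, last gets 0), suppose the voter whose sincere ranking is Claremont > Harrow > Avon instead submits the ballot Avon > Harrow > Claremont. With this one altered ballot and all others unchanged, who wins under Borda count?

Borda totals with the altered ballot: Harrow 5, Avon 9, Claremont 1.
The winner is unchanged: still Avon.

Avon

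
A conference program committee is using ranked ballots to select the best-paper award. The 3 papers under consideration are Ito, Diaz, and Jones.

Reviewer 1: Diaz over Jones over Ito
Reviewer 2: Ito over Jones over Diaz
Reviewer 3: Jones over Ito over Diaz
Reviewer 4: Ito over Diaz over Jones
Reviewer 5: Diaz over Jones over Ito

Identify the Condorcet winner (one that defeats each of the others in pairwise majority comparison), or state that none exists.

There is no Condorcet winner

Head-to-head results (5 voters total):
Ito vs Diaz: Ito wins 3–2.
Ito vs Jones: Jones wins 3–2.
Diaz vs Jones: Diaz wins 3–2.
No candidate beats all others: Ito beats Diaz beats Jones beats Ito, a majority cycle.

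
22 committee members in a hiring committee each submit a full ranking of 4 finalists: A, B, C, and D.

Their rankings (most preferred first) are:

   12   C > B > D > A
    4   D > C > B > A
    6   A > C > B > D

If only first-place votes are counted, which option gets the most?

First-place vote totals:
  A: 6
  B: 0
  C: 12
  D: 4
C has the most first-place votes.

C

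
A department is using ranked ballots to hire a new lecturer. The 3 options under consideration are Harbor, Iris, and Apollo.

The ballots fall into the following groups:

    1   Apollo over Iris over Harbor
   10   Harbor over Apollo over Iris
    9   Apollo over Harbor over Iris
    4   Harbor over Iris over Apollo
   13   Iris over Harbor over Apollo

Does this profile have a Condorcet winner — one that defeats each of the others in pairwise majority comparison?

Head-to-head results (37 voters total):
Harbor vs Iris: Harbor wins 23–14.
Harbor vs Apollo: Harbor wins 27–10.
Iris vs Apollo: Apollo wins 20–17.
Harbor beats each rival — Iris (23–14), Apollo (27–10) — so Harbor is the Condorcet winner.

Yes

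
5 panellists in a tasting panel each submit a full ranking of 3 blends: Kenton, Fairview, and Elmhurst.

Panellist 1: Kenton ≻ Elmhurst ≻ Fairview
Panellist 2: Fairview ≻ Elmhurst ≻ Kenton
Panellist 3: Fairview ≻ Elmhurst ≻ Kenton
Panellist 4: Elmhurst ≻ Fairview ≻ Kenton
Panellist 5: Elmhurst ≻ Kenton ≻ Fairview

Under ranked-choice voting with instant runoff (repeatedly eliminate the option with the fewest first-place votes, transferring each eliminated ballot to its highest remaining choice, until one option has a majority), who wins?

Elmhurst

Round 1: Fairview 2, Elmhurst 2, Kenton 1. Kenton has the fewest and is eliminated.
Round 2: Elmhurst 3, Fairview 2. Elmhurst has a majority.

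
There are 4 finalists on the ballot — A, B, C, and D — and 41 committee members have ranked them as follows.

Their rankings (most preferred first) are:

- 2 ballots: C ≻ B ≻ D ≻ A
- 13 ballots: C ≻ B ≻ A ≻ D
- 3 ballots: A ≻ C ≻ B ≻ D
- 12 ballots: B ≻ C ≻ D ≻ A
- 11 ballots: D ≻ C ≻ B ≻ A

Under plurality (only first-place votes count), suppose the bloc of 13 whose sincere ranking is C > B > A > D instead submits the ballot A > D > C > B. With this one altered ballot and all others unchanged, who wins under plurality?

A

First-place totals with the altered ballot: A 16, B 12, C 2, D 11.
The switch changes the winner from C to A.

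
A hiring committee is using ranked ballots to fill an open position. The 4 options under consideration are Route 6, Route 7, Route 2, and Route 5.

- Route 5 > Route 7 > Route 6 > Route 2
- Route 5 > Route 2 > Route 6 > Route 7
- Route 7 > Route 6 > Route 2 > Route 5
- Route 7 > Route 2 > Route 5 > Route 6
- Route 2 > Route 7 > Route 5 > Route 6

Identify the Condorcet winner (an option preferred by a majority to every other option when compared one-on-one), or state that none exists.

Head-to-head results (5 voters total):
Route 6 vs Route 7: Route 7 wins 4–1.
Route 6 vs Route 2: Route 2 wins 3–2.
Route 6 vs Route 5: Route 5 wins 4–1.
Route 7 vs Route 2: Route 7 wins 3–2.
Route 7 vs Route 5: Route 7 wins 3–2.
Route 2 vs Route 5: Route 2 wins 3–2.
Route 7 beats each rival — Route 6 (4–1), Route 2 (3–2), Route 5 (3–2) — so Route 7 is the Condorcet winner.

Route 7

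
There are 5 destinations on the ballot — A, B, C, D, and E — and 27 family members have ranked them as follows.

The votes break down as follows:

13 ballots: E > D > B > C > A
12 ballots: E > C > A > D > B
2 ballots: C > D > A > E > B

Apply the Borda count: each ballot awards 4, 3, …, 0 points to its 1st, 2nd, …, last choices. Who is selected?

E

Borda scores:
  A: 13·0 + 12·2 + 2·2 = 28
  B: 13·2 + 12·0 + 2·0 = 26
  C: 13·1 + 12·3 + 2·4 = 57
  D: 13·3 + 12·1 + 2·3 = 57
  E: 13·4 + 12·4 + 2·1 = 102
E has the highest total.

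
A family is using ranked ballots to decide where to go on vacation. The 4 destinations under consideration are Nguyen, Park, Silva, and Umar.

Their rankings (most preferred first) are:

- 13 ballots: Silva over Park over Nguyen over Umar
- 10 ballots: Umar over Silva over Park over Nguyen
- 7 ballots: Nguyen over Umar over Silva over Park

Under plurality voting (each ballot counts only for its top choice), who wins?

First-place vote totals:
  Nguyen: 7
  Park: 0
  Silva: 13
  Umar: 10
Silva has the most first-place votes.

Silva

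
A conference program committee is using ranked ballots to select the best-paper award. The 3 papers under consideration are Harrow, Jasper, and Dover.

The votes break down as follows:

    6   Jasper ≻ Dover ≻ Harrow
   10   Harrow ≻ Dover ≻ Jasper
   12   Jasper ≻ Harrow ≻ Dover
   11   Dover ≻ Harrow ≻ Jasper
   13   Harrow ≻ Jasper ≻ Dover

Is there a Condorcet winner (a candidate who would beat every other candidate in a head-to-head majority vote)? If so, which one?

Head-to-head results (52 voters total):
Harrow vs Jasper: Harrow wins 34–18.
Harrow vs Dover: Harrow wins 35–17.
Jasper vs Dover: Jasper wins 31–21.
Harrow beats each rival — Jasper (34–18), Dover (35–17) — so Harrow is the Condorcet winner.

Harrow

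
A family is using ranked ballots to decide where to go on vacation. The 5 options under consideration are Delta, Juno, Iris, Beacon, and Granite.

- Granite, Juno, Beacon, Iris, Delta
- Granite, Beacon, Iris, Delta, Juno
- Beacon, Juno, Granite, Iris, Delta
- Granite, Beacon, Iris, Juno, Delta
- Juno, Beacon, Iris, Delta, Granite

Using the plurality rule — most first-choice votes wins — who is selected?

Granite

First-place vote totals:
  Delta: 0
  Juno: 1
  Iris: 0
  Beacon: 1
  Granite: 3
Granite has the most first-place votes.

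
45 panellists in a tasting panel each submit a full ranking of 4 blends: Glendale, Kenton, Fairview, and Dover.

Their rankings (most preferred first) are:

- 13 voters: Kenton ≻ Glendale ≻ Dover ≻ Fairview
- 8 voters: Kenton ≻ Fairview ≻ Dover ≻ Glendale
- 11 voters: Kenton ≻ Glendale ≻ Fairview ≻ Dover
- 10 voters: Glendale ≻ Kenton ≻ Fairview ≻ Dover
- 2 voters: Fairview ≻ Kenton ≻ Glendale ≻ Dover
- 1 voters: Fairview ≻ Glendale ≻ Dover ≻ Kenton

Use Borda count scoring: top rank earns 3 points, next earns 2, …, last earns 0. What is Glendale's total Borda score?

82

Borda scores:
  Glendale: 13·2 + 8·0 + 11·2 + 10·3 + 2·1 + 2 = 82
  Kenton: 13·3 + 8·3 + 11·3 + 10·2 + 2·2 + 0 = 120
  Fairview: 13·0 + 8·2 + 11·1 + 10·1 + 2·3 + 3 = 46
  Dover: 13·1 + 8·1 + 11·0 + 10·0 + 2·0 + 1 = 22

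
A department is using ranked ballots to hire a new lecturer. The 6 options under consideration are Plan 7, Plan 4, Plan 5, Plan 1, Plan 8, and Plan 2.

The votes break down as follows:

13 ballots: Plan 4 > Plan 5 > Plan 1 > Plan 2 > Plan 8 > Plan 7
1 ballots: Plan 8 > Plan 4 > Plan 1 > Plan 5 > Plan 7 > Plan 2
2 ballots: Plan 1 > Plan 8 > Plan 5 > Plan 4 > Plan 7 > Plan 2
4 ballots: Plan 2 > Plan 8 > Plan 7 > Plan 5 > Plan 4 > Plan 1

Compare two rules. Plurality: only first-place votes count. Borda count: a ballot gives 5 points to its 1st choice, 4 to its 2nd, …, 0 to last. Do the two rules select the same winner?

Plurality first-place counts: Plan 7 0, Plan 4 13, Plan 5 0, Plan 1 2, Plan 8 1, Plan 2 4 → Plan 4.
Borda totals: Plan 7 15, Plan 4 77, Plan 5 68, Plan 1 52, Plan 8 42, Plan 2 46 → Plan 4.
The two rules agree on Plan 4.

Yes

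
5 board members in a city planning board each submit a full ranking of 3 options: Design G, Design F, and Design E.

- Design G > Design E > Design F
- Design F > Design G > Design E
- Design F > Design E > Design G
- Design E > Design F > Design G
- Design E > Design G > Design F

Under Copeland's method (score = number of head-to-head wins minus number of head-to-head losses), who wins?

Pairwise results:
  Design G vs Design F: Design F wins 3–2.
  Design G vs Design E: Design E wins 3–2.
  Design F vs Design E: Design E wins 3–2.
Copeland scores (wins − losses):
  Design G: 0 − 2 = -2
  Design F: 1 − 1 = 0
  Design E: 2 − 0 = 2
Design E has the best Copeland score.

Design E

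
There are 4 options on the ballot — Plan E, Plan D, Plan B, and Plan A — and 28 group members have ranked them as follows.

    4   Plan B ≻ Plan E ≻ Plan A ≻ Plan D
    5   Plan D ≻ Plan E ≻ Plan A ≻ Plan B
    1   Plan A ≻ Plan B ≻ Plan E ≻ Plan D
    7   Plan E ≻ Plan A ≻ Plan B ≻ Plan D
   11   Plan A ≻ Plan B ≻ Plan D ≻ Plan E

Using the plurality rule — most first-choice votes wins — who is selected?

Plan A

First-place vote totals:
  Plan E: 7
  Plan D: 5
  Plan B: 4
  Plan A: 12
Plan A has the most first-place votes.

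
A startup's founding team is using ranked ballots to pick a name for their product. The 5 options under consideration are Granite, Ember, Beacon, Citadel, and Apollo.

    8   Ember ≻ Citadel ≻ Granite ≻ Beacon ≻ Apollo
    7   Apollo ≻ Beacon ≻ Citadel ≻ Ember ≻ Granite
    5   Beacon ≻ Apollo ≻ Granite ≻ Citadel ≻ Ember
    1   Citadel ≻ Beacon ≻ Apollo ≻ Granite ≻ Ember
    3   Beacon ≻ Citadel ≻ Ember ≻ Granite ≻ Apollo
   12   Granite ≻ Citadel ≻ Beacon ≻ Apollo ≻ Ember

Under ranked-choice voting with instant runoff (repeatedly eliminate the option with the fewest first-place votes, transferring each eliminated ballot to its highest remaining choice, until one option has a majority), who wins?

Round 1: Granite 12, Ember 8, Beacon 8, Apollo 7, Citadel 1. Citadel has the fewest and is eliminated.
Round 2: Granite 12, Beacon 9, Ember 8, Apollo 7. Apollo has the fewest and is eliminated.
Round 3: Beacon 16, Granite 12, Ember 8. Ember has the fewest and is eliminated.
Round 4: Granite 20, Beacon 16. Granite has a majority.

Granite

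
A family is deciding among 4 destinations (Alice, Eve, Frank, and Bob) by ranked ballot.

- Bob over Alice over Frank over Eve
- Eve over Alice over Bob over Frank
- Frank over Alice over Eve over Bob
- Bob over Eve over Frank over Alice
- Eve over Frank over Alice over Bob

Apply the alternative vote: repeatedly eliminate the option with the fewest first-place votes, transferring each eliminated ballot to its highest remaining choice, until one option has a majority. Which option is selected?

Eve

Round 1: Eve 2, Bob 2, Frank 1, Alice 0. Alice has the fewest and is eliminated.
Round 2: Eve 2, Bob 2, Frank 1. Frank has the fewest and is eliminated.
Round 3: Eve 3, Bob 2. Eve has a majority.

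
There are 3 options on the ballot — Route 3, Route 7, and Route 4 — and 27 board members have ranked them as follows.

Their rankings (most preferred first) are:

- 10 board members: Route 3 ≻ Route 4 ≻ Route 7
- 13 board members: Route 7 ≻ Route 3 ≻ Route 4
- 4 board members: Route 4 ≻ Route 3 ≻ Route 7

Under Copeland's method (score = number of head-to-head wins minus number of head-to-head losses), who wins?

Pairwise results:
  Route 3 vs Route 7: Route 3 wins 14–13.
  Route 3 vs Route 4: Route 3 wins 23–4.
  Route 7 vs Route 4: Route 4 wins 14–13.
Copeland scores (wins − losses):
  Route 3: 2 − 0 = 2
  Route 7: 0 − 2 = -2
  Route 4: 1 − 1 = 0
Route 3 has the best Copeland score.

Route 3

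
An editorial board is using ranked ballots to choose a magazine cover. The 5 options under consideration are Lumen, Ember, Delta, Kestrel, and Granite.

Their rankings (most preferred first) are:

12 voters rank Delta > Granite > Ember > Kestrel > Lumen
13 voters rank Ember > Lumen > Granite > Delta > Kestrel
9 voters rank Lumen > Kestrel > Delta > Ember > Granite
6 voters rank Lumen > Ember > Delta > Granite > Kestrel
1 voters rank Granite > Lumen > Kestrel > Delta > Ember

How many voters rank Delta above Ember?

22

Ballots ranking Delta above Ember: 12+9+1 = 22.
Ballots ranking Ember above Delta: 13+6 = 19.
So 22 of 41 voters prefer Delta to Ember.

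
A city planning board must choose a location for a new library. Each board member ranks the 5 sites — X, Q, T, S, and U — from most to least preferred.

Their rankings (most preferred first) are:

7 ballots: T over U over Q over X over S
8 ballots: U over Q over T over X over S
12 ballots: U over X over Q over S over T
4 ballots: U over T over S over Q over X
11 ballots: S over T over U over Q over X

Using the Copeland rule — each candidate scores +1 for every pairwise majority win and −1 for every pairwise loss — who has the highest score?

Pairwise results:
  X vs Q: Q wins 30–12.
  X vs T: T wins 30–12.
  X vs S: X wins 27–15.
  X vs U: U wins 42–0.
  Q vs T: T wins 22–20.
  Q vs S: Q wins 27–15.
  Q vs U: U wins 42–0.
  T vs S: S wins 23–19.
  T vs U: U wins 24–18.
  S vs U: U wins 31–11.
Copeland scores (wins − losses):
  X: 1 − 3 = -2
  Q: 2 − 2 = 0
  T: 2 − 2 = 0
  S: 1 − 3 = -2
  U: 4 − 0 = 4
U has the best Copeland score.

U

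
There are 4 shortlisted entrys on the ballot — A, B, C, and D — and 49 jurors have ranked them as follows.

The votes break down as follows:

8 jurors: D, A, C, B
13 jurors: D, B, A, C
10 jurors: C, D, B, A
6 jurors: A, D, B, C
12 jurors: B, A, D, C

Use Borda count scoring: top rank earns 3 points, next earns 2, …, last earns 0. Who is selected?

Borda scores:
  A: 8·2 + 13·1 + 10·0 + 6·3 + 12·2 = 71
  B: 8·0 + 13·2 + 10·1 + 6·1 + 12·3 = 78
  C: 8·1 + 13·0 + 10·3 + 6·0 + 12·0 = 38
  D: 8·3 + 13·3 + 10·2 + 6·2 + 12·1 = 107
D has the highest total.

D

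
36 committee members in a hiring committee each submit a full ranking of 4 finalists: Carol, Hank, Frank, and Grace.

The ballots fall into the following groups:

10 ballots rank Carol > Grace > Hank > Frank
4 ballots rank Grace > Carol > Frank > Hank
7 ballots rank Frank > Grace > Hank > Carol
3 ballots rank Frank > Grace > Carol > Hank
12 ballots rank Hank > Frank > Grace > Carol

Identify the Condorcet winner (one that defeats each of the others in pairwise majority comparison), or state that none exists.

No Condorcet winner

Head-to-head results (36 voters total):
Carol vs Hank: Hank wins 19–17.
Carol vs Frank: Frank wins 22–14.
Carol vs Grace: Grace wins 26–10.
Hank vs Frank: Hank wins 22–14.
Hank vs Grace: Grace wins 24–12.
Frank vs Grace: Frank wins 22–14.
No candidate beats all others: Hank beats Frank beats Grace beats Hank, a majority cycle.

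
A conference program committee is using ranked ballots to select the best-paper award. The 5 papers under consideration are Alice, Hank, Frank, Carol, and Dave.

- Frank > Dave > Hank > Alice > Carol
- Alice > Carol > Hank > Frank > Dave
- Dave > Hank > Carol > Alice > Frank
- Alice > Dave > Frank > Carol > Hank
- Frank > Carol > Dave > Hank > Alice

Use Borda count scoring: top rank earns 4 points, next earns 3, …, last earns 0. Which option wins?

Borda scores:
  Alice: 1 + 4 + 1 + 4 + 0 = 10
  Hank: 2 + 2 + 3 + 0 + 1 = 8
  Frank: 4 + 1 + 0 + 2 + 4 = 11
  Carol: 0 + 3 + 2 + 1 + 3 = 9
  Dave: 3 + 0 + 4 + 3 + 2 = 12
Dave has the highest total.

Dave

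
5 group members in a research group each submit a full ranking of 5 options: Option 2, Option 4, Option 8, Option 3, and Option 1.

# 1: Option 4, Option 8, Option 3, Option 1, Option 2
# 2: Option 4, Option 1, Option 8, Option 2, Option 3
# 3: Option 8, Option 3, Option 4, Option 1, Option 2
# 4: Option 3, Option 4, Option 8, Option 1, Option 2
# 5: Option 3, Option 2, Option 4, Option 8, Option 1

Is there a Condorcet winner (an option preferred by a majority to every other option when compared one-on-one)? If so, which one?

Head-to-head results (5 voters total):
Option 2 vs Option 4: Option 4 wins 4–1.
Option 2 vs Option 8: Option 8 wins 4–1.
Option 2 vs Option 3: Option 3 wins 4–1.
Option 2 vs Option 1: Option 1 wins 4–1.
Option 4 vs Option 8: Option 4 wins 4–1.
Option 4 vs Option 3: Option 3 wins 3–2.
Option 4 vs Option 1: Option 4 wins 5–0.
Option 8 vs Option 3: Option 8 wins 3–2.
Option 8 vs Option 1: Option 8 wins 4–1.
Option 3 vs Option 1: Option 3 wins 4–1.
No candidate beats all others: Option 4 beats Option 8 beats Option 3 beats Option 4, a majority cycle.

None — there is no Condorcet winner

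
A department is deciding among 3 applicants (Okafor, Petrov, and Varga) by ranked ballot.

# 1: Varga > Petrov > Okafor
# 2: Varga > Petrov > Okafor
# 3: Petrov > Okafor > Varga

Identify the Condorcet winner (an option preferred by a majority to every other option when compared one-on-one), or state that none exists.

Head-to-head results (3 voters total):
Okafor vs Petrov: Petrov wins 3–0.
Okafor vs Varga: Varga wins 2–1.
Petrov vs Varga: Varga wins 2–1.
Varga beats each rival — Okafor (2–1), Petrov (2–1) — so Varga is the Condorcet winner.

Varga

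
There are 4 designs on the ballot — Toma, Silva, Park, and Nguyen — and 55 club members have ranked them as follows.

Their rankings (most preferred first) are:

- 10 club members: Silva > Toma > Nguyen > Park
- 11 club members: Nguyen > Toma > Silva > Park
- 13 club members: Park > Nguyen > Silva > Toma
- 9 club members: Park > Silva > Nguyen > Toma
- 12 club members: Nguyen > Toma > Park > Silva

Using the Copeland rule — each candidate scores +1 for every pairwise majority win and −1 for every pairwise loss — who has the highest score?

Nguyen

Pairwise results:
  Toma vs Silva: Silva wins 32–23.
  Toma vs Park: Toma wins 33–22.
  Toma vs Nguyen: Nguyen wins 45–10.
  Silva vs Park: Park wins 34–21.
  Silva vs Nguyen: Nguyen wins 36–19.
  Park vs Nguyen: Nguyen wins 33–22.
Copeland scores (wins − losses):
  Toma: 1 − 2 = -1
  Silva: 1 − 2 = -1
  Park: 1 − 2 = -1
  Nguyen: 3 − 0 = 3
Nguyen has the best Copeland score.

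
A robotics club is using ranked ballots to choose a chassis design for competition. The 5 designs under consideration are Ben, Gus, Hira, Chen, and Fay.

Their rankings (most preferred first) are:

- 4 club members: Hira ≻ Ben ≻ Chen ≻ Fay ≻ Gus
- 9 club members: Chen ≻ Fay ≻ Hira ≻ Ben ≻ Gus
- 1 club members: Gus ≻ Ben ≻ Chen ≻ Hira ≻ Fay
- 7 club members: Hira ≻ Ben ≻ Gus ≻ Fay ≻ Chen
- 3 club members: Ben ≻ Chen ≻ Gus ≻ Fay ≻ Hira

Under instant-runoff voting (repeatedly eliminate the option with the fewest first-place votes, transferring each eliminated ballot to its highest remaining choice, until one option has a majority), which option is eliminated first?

Fay

Round 1: Hira 11, Chen 9, Ben 3, Gus 1, Fay 0. Fay has the fewest and is eliminated.
Round 2: Hira 11, Chen 9, Ben 3, Gus 1. Gus has the fewest and is eliminated.
Round 3: Hira 11, Chen 9, Ben 4. Ben has the fewest and is eliminated.
Round 4: Chen 13, Hira 11. Chen has a majority.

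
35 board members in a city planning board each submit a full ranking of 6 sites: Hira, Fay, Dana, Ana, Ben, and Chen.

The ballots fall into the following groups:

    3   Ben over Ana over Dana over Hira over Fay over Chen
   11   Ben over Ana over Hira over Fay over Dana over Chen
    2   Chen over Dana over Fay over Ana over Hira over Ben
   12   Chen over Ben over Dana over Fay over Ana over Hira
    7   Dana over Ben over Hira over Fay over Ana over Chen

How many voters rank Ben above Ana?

33

Ballots ranking Ben above Ana: 3+11+12+7 = 33.
Ballots ranking Ana above Ben: 2.
So 33 of 35 voters prefer Ben to Ana.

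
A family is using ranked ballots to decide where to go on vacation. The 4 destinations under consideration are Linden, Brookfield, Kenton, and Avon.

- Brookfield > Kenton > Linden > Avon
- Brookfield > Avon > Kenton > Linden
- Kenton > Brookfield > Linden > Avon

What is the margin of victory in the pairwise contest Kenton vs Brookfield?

Ballots ranking Kenton above Brookfield: 1.
Ballots ranking Brookfield above Kenton: 2.
Brookfield wins 2–1, a margin of 1.

1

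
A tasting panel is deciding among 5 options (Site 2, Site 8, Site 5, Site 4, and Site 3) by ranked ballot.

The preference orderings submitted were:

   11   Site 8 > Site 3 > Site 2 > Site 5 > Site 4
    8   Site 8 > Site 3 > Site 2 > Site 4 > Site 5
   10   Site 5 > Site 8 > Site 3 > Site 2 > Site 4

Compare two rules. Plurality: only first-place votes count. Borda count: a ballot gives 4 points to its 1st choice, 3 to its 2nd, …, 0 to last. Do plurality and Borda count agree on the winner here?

Plurality first-place counts: Site 2 0, Site 8 19, Site 5 10, Site 4 0, Site 3 0 → Site 8.
Borda totals: Site 2 48, Site 8 106, Site 5 51, Site 4 8, Site 3 77 → Site 8.
The two rules agree on Site 8.

Yes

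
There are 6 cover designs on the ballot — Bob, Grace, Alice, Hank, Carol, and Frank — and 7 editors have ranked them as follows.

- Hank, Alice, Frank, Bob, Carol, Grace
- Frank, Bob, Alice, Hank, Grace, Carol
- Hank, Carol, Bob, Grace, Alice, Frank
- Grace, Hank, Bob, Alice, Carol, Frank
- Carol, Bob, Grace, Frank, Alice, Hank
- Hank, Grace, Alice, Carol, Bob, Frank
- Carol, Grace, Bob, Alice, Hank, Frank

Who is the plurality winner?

Hank

First-place vote totals:
  Bob: 0
  Grace: 1
  Alice: 0
  Hank: 3
  Carol: 2
  Frank: 1
Hank has the most first-place votes.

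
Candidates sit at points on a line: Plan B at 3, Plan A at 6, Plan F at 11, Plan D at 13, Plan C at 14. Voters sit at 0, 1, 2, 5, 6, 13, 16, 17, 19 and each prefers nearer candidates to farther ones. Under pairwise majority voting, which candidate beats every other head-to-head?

Plan A

With single-peaked preferences on a line, the Condorcet winner is the candidate closest to the median voter.
The median voter (position 6) is closest to Plan A at 6.
Check: Plan A vs Plan B — voters closer to Plan A: 6 of 9.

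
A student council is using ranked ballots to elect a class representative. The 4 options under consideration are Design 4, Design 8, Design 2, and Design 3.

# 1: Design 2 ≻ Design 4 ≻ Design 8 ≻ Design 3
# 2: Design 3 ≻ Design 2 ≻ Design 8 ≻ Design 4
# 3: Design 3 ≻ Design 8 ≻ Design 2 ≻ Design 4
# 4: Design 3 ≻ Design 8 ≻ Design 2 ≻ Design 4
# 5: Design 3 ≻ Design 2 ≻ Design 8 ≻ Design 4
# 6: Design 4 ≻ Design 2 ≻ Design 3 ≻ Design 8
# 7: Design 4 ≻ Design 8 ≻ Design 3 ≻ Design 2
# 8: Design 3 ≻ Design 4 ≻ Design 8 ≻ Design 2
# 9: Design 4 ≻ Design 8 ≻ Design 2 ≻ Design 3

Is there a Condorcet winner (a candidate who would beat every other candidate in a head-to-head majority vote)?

Head-to-head results (9 voters total):
Design 4 vs Design 8: Design 4 wins 5–4.
Design 4 vs Design 2: Design 2 wins 5–4.
Design 4 vs Design 3: Design 3 wins 5–4.
Design 8 vs Design 2: Design 8 wins 5–4.
Design 8 vs Design 3: Design 3 wins 6–3.
Design 2 vs Design 3: Design 3 wins 6–3.
Design 3 beats each rival — Design 4 (5–4), Design 8 (6–3), Design 2 (6–3) — so Design 3 is the Condorcet winner.

Yes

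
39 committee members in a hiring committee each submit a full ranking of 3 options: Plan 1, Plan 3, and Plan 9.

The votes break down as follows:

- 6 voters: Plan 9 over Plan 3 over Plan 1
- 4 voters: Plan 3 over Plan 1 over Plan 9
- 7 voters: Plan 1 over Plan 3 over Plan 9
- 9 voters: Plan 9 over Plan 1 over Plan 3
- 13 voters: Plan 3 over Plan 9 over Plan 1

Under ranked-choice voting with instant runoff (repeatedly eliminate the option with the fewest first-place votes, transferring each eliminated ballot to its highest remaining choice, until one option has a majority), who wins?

Plan 3

Round 1: Plan 3 17, Plan 9 15, Plan 1 7. Plan 1 has the fewest and is eliminated.
Round 2: Plan 3 24, Plan 9 15. Plan 3 has a majority.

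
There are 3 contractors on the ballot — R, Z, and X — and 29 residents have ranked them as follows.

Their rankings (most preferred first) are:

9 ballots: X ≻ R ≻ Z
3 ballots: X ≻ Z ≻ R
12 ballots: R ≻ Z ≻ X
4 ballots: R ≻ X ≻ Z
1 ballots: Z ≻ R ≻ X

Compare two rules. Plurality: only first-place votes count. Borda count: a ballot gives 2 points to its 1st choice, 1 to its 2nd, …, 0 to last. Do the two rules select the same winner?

Plurality first-place counts: R 16, Z 1, X 12 → R.
Borda totals: R 42, Z 17, X 28 → R.
The two rules agree on R.

Yes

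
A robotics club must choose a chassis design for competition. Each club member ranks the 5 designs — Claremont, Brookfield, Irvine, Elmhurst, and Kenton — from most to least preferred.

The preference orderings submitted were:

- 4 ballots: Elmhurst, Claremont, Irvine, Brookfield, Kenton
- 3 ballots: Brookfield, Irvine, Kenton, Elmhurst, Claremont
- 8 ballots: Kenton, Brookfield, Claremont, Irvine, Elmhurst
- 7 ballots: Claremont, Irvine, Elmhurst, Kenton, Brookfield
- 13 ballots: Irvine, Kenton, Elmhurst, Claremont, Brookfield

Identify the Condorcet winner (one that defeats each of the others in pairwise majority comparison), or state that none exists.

None — there is no Condorcet winner

Head-to-head results (35 voters total):
Claremont vs Brookfield: Claremont wins 24–11.
Claremont vs Irvine: Claremont wins 19–16.
Claremont vs Elmhurst: Elmhurst wins 20–15.
Claremont vs Kenton: Kenton wins 24–11.
Brookfield vs Irvine: Irvine wins 24–11.
Brookfield vs Elmhurst: Elmhurst wins 24–11.
Brookfield vs Kenton: Kenton wins 28–7.
Irvine vs Elmhurst: Irvine wins 31–4.
Irvine vs Kenton: Irvine wins 27–8.
Elmhurst vs Kenton: Kenton wins 24–11.
No candidate beats all others: Claremont beats Irvine beats Elmhurst beats Claremont, a majority cycle.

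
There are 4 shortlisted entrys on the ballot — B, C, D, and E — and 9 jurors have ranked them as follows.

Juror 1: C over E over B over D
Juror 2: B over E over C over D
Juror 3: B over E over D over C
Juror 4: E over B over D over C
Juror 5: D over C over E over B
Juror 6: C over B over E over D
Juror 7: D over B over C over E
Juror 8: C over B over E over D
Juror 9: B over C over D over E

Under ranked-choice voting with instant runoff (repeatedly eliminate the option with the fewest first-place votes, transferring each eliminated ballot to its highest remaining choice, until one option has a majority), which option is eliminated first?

Round 1: B 3, C 3, D 2, E 1. E has the fewest and is eliminated.
Round 2: B 4, C 3, D 2. D has the fewest and is eliminated.
Round 3: B 5, C 4. B has a majority.

E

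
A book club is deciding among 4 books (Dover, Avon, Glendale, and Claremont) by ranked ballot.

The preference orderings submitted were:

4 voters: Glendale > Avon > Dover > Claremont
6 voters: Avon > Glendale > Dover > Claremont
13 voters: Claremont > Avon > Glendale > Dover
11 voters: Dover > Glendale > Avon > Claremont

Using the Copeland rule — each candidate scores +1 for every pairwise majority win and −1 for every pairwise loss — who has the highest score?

Pairwise results:
  Dover vs Avon: Avon wins 23–11.
  Dover vs Glendale: Glendale wins 23–11.
  Dover vs Claremont: Dover wins 21–13.
  Avon vs Glendale: Avon wins 19–15.
  Avon vs Claremont: Avon wins 21–13.
  Glendale vs Claremont: Glendale wins 21–13.
Copeland scores (wins − losses):
  Dover: 1 − 2 = -1
  Avon: 3 − 0 = 3
  Glendale: 2 − 1 = 1
  Claremont: 0 − 3 = -3
Avon has the best Copeland score.

Avon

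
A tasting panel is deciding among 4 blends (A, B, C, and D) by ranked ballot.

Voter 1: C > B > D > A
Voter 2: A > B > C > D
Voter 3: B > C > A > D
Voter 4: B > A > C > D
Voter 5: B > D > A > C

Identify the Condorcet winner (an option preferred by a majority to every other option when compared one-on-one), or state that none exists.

Head-to-head results (5 voters total):
A vs B: B wins 4–1.
A vs C: A wins 3–2.
A vs D: A wins 3–2.
B vs C: B wins 4–1.
B vs D: B wins 5–0.
C vs D: C wins 4–1.
B beats each rival — A (4–1), C (4–1), D (5–0) — so B is the Condorcet winner.

B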